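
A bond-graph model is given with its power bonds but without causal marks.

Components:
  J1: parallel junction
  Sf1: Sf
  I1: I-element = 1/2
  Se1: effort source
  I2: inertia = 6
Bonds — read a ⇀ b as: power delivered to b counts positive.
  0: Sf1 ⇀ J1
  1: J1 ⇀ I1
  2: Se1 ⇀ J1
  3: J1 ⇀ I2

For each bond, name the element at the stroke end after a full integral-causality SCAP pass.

b0 |Sf1  (Sf1 fixes flow; stroke at Sf1)
b2 |J1  (Se1 (Se) sets effort on bond)
b1 |I1  (J1 effort already set via bond 2)
b3 |I2  (J1: bond 2 brought effort, rest push out)

β0 |Sf1
β1 |I1
β2 |J1
β3 |I2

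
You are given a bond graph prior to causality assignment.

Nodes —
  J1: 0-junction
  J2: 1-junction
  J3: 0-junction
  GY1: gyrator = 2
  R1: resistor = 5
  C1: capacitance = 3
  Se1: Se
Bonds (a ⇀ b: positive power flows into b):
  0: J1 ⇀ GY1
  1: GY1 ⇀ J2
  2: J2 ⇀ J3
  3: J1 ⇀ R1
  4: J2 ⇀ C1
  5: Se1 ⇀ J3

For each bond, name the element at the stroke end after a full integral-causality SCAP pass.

#5 |J3  (source Se1 imposes e)
#2 |J2  (common-e at J3 fixed by 5)
#4 |J2  (C1 outputs effort q/C1)
#1 |GY1  (only one flow-in slot at J2)
#0 |GY1  (GY1: gyrator matches bond 1)
#3 |J1  (J1: last free bond brings effort in)

bond 0 stroke at GY1
bond 1 stroke at GY1
bond 2 stroke at J2
bond 3 stroke at J1
bond 4 stroke at J2
bond 5 stroke at J3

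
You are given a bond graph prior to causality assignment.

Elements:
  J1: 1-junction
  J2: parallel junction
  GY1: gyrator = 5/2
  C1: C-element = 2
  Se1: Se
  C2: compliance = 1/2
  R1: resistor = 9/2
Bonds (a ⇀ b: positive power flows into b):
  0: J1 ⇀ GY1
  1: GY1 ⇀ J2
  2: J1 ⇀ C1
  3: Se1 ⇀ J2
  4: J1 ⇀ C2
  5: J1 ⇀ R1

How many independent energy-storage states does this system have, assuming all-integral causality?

#3 stroke→J2  (Se1 (Se) sets effort on bond)
#1 stroke→GY1  (J2: bond 3 brought effort, rest push out)
#0 stroke→GY1  (GY1 both-in/both-out from 1)
#2 stroke→J1  (1-jn J1 has f-setter on 0)
#4 stroke→J1  (J1 flow already set via bond 0)
#5 stroke→J1  (1-jn J1 has f-setter on 0)

2  (C1, C2 all integral)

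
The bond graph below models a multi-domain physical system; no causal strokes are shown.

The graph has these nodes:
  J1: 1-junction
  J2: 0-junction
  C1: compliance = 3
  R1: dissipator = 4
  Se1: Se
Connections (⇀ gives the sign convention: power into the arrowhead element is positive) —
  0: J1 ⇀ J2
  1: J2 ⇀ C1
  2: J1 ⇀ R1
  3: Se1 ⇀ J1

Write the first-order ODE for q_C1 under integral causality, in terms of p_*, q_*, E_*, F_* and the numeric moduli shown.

dq_C1/dt = E_Se1/4 - q_C1/12

#3 →J1  (Se1: effort source, stroke at far end)
#1 →J2  (C1 integral (e out))
#0 →J1  (J2 effort already set via bond 1)
#2 →R1  (J1: last free bond brings flow in)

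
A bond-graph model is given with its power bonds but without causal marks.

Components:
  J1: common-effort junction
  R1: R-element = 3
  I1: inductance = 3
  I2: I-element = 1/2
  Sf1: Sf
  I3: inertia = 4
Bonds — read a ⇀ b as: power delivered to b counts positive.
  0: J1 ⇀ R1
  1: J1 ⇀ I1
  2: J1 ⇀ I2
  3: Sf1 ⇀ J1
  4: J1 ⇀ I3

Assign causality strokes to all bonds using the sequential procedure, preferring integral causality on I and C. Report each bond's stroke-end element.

β3 →Sf1  (source Sf1 imposes f)
β1 →I1  (I1 integral (f out))
β2 →I2  (I2 integral (f out))
β4 →I3  (I3 integral (f out))
β0 →J1  (J1: last free bond brings effort in)

β0 stroke at J1
β1 stroke at I1
β2 stroke at I2
β3 stroke at Sf1
β4 stroke at I3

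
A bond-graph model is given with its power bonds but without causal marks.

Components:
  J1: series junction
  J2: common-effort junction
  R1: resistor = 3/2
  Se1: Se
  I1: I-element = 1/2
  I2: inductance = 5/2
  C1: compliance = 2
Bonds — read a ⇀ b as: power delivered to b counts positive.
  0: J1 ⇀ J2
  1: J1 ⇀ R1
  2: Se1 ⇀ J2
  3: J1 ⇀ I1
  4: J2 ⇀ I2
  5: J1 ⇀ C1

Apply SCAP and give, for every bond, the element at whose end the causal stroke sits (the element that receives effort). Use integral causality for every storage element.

β2 →J2  (Se1: effort source, stroke at far end)
β0 →J1  (J2 effort already set via bond 2)
β4 →I2  (J2 effort already set via bond 2)
β3 →I1  (I1 integral (f out))
β1 →J1  (J1 flow already set via bond 3)
β5 →J1  (J1 flow already set via bond 3)

β0 stroke at J1
β1 stroke at J1
β2 stroke at J2
β3 stroke at I1
β4 stroke at I2
β5 stroke at J1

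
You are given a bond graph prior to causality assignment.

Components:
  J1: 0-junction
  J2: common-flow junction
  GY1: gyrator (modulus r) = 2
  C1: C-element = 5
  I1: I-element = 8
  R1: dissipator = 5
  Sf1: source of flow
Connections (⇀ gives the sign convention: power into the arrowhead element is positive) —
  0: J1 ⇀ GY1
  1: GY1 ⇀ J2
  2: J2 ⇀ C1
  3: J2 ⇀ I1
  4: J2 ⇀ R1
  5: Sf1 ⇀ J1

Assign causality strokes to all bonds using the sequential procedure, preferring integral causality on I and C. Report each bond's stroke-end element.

#0 stroke at J1
#1 stroke at J2
#2 stroke at J2
#3 stroke at I1
#4 stroke at J2
#5 stroke at Sf1

#5 |Sf1  (Sf1 fixes flow; stroke at Sf1)
#0 |J1  (J1: last free bond brings effort in)
#1 |J2  (GY GY1: same side as bond 0)
#2 |J2  (prefer integral on C1)
#3 |I1  (I1 outputs flow p/I1)
#4 |J2  (common-f at J2 fixed by 3)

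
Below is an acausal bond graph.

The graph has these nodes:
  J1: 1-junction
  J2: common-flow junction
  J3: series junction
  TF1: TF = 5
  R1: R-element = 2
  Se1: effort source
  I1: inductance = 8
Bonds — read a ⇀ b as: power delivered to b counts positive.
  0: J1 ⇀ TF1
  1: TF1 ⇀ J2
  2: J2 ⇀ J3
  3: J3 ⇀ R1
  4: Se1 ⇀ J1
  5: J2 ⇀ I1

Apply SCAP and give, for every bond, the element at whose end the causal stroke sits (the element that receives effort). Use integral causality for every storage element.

β0 →TF1
β1 →J2
β2 →J2
β3 →J3
β4 →J1
β5 →I1

β4 →J1  (Se1 fixes effort; stroke away)
β0 →TF1  (only one flow-in slot at J1)
β1 →J2  (TF1 one-in-one-out from 0)
β5 →I1  (I1: I, integral causality)
β2 →J2  (common-f at J2 fixed by 5)
β3 →J3  (1-jn J3 has f-setter on 2)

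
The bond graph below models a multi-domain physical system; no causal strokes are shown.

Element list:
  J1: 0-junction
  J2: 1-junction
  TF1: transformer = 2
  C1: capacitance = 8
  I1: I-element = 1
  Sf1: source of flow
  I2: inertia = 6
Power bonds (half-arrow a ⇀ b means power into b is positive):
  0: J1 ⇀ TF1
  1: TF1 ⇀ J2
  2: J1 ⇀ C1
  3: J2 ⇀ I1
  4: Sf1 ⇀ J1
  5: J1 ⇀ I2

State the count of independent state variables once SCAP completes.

3  (C1, I1, I2 all integral)

b4 |Sf1  (Sf1: flow source, stroke at near end)
b2 |J1  (C1 integral (e out))
b0 |TF1  (J1: bond 2 brought effort, rest push out)
b5 |I2  (J1: bond 2 brought effort, rest push out)
b1 |J2  (TF1: transformer flips bond 0)
b3 |I1  (J2: last free bond brings flow in)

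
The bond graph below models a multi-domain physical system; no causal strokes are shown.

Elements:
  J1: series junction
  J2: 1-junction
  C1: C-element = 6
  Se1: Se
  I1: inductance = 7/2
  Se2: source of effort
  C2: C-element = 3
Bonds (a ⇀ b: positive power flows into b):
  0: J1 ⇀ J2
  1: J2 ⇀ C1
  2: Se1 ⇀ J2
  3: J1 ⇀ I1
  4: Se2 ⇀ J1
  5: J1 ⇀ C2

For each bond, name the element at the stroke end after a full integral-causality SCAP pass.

b2 stroke at J2  (Se1 (Se) sets effort on bond)
b4 stroke at J1  (Se2: effort source, stroke at far end)
b1 stroke at J2  (prefer integral on C1)
b0 stroke at J1  (J2: last free bond brings flow in)
b3 stroke at I1  (prefer integral on I1)
b5 stroke at J1  (1-jn J1 has f-setter on 3)

#0 stroke→J1
#1 stroke→J2
#2 stroke→J2
#3 stroke→I1
#4 stroke→J1
#5 stroke→J1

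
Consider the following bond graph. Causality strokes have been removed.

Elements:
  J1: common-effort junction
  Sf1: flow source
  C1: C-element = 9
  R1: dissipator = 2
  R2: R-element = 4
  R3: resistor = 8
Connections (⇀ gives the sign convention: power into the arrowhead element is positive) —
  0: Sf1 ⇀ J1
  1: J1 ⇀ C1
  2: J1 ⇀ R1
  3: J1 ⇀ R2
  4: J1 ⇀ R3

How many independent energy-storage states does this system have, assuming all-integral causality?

1  (C1 all integral)

b0 stroke→Sf1  (Sf1: flow source, stroke at near end)
b1 stroke→J1  (C1: C, integral causality)
b2 stroke→R1  (J1: bond 1 brought effort, rest push out)
b3 stroke→R2  (0-jn J1 has e-setter on 1)
b4 stroke→R3  (0-jn J1 has e-setter on 1)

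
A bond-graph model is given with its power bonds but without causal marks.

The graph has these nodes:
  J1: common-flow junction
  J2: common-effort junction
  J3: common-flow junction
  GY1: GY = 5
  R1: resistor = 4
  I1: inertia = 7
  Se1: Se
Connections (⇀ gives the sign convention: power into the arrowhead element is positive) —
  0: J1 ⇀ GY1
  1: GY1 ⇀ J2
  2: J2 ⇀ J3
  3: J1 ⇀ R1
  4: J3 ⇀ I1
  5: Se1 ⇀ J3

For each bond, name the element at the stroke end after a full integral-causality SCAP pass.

bond 5 |J3  (Se1 (Se) sets effort on bond)
bond 4 |I1  (I1: I, integral causality)
bond 2 |J3  (J3: bond 4 brought flow, rest push out)
bond 1 |J2  (closing 0-jn rule on J2)
bond 0 |J1  (GY1: gyrator matches bond 1)
bond 3 |R1  (J1: last free bond brings flow in)

bond 0 |J1
bond 1 |J2
bond 2 |J3
bond 3 |R1
bond 4 |I1
bond 5 |J3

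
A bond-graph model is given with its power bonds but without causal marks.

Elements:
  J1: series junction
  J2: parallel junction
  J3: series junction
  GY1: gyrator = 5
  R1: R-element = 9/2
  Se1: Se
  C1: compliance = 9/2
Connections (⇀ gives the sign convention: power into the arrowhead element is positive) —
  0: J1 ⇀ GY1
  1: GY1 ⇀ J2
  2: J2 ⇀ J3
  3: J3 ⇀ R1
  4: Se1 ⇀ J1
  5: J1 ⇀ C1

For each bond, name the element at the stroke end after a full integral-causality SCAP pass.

β0 stroke at GY1
β1 stroke at GY1
β2 stroke at J2
β3 stroke at J3
β4 stroke at J1
β5 stroke at J1

β4 stroke at J1  (Se1: effort source, stroke at far end)
β5 stroke at J1  (C1 integral (e out))
β0 stroke at GY1  (J1: last free bond brings flow in)
β1 stroke at GY1  (GY GY1: same side as bond 0)
β2 stroke at J2  (closing 0-jn rule on J2)
β3 stroke at J3  (common-f at J3 fixed by 2)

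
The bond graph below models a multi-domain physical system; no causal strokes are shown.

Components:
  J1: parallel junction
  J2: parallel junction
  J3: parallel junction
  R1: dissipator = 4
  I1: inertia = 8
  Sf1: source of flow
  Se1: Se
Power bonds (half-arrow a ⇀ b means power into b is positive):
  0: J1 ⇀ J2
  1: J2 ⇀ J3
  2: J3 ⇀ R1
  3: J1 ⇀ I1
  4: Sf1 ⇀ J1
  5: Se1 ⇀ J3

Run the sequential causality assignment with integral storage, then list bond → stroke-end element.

β0 stroke→J1
β1 stroke→J2
β2 stroke→R1
β3 stroke→I1
β4 stroke→Sf1
β5 stroke→J3

b4 stroke→Sf1  (source Sf1 imposes f)
b5 stroke→J3  (Se1 (Se) sets effort on bond)
b1 stroke→J2  (J3: bond 5 brought effort, rest push out)
b2 stroke→R1  (J3: bond 5 brought effort, rest push out)
b0 stroke→J1  (common-e at J2 fixed by 1)
b3 stroke→I1  (J1 effort already set via bond 0)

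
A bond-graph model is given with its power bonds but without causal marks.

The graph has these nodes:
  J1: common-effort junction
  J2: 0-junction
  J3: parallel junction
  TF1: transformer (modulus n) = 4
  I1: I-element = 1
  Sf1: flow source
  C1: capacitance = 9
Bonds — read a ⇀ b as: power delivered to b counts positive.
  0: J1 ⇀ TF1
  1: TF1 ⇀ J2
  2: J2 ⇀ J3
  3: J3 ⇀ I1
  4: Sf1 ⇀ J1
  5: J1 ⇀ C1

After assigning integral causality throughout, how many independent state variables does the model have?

2  (C1, I1 all integral)

b4 stroke at Sf1  (source Sf1 imposes f)
b3 stroke at I1  (I1 integral (f out))
b2 stroke at J3  (only one effort-in slot at J3)
b1 stroke at J2  (closing 0-jn rule on J2)
b0 stroke at TF1  (through TF1, causality passes straight; one stroke at TF1)
b5 stroke at J1  (only one effort-in slot at J1)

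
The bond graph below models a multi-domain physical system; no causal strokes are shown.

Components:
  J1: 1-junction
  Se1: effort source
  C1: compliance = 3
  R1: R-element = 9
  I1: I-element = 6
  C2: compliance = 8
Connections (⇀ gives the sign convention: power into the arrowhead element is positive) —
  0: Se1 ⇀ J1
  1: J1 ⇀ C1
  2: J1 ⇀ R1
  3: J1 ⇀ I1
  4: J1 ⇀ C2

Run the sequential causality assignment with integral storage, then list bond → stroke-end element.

β0 stroke at J1
β1 stroke at J1
β2 stroke at J1
β3 stroke at I1
β4 stroke at J1

bond 0 stroke at J1  (Se1 fixes effort; stroke away)
bond 1 stroke at J1  (C1 outputs effort q/C1)
bond 3 stroke at I1  (I1 outputs flow p/I1)
bond 2 stroke at J1  (J1: bond 3 brought flow, rest push out)
bond 4 stroke at J1  (common-f at J1 fixed by 3)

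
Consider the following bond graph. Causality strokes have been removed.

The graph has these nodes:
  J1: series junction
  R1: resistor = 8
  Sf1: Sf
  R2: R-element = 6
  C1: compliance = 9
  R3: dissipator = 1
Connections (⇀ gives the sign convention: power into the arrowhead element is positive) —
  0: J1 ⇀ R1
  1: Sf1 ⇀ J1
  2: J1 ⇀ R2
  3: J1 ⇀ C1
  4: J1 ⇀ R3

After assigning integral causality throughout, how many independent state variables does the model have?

β1 stroke→Sf1  (Sf1: flow source, stroke at near end)
β0 stroke→J1  (1-jn J1 has f-setter on 1)
β2 stroke→J1  (1-jn J1 has f-setter on 1)
β3 stroke→J1  (J1 flow already set via bond 1)
β4 stroke→J1  (J1: bond 1 brought flow, rest push out)

1  (C1 all integral)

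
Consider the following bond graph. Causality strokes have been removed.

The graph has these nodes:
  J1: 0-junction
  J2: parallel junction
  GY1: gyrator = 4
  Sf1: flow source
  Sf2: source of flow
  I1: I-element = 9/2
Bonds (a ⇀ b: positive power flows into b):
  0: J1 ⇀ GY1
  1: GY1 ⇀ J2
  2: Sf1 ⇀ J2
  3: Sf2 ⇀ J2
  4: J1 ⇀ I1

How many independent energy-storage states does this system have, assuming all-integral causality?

1  (I1 all integral)

β2 |Sf1  (Sf1 (Sf) sets flow on bond)
β3 |Sf2  (source Sf2 imposes f)
β1 |J2  (closing 0-jn rule on J2)
β0 |J1  (GY1: gyrator matches bond 1)
β4 |I1  (0-jn J1 has e-setter on 0)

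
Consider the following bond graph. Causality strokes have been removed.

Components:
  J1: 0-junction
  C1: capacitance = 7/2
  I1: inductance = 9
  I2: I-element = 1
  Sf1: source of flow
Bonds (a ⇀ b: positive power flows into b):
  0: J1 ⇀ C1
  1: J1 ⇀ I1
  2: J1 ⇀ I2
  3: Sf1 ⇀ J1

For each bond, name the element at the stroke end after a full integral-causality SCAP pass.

b0 |J1
b1 |I1
b2 |I2
b3 |Sf1

#3 →Sf1  (Sf1 fixes flow; stroke at Sf1)
#0 →J1  (C1 outputs effort q/C1)
#1 →I1  (J1 effort already set via bond 0)
#2 →I2  (J1: bond 0 brought effort, rest push out)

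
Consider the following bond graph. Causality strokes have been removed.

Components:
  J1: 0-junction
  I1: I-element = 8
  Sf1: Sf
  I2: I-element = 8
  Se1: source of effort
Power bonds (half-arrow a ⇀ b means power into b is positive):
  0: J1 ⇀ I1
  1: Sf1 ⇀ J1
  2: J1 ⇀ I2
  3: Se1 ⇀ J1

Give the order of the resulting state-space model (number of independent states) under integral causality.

b1 |Sf1  (source Sf1 imposes f)
b3 |J1  (Se1 (Se) sets effort on bond)
b0 |I1  (0-jn J1 has e-setter on 3)
b2 |I2  (J1 effort already set via bond 3)

2  (I1, I2 all integral)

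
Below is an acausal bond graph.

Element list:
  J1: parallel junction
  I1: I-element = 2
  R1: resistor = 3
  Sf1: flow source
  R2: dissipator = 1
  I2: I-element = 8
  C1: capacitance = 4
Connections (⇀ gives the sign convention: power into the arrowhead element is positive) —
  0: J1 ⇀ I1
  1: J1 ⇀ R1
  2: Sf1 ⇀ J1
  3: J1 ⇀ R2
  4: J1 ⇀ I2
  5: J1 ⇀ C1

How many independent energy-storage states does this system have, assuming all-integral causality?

3  (C1, I1, I2 all integral)

β2 →Sf1  (Sf1 fixes flow; stroke at Sf1)
β0 →I1  (I1: I, integral causality)
β4 →I2  (I2: I, integral causality)
β5 →J1  (C1 outputs effort q/C1)
β1 →R1  (common-e at J1 fixed by 5)
β3 →R2  (common-e at J1 fixed by 5)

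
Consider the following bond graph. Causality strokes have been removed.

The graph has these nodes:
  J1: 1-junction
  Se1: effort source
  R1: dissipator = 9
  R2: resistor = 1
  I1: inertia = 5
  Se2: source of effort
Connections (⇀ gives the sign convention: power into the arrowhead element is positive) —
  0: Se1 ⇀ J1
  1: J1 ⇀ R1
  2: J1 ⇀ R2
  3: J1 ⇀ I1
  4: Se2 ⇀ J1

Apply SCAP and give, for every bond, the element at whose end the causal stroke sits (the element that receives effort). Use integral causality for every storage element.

β0 →J1  (Se1: effort source, stroke at far end)
β4 →J1  (Se2 fixes effort; stroke away)
β3 →I1  (prefer integral on I1)
β1 →J1  (J1 flow already set via bond 3)
β2 →J1  (1-jn J1 has f-setter on 3)

β0 stroke→J1
β1 stroke→J1
β2 stroke→J1
β3 stroke→I1
β4 stroke→J1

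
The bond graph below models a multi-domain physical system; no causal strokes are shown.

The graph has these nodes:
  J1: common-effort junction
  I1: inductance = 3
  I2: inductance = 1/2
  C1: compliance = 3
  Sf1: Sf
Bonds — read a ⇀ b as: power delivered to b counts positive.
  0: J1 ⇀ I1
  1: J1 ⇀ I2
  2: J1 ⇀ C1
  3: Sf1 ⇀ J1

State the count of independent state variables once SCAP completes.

3  (C1, I1, I2 all integral)

β3 stroke at Sf1  (Sf1: flow source, stroke at near end)
β0 stroke at I1  (I1 outputs flow p/I1)
β1 stroke at I2  (I2 integral (f out))
β2 stroke at J1  (only one effort-in slot at J1)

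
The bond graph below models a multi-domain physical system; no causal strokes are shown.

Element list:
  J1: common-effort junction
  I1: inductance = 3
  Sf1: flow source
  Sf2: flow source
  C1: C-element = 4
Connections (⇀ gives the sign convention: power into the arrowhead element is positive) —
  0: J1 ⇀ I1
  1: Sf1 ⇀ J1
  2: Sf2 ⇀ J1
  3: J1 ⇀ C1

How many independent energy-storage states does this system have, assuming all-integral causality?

β1 |Sf1  (Sf1 (Sf) sets flow on bond)
β2 |Sf2  (Sf2: flow source, stroke at near end)
β0 |I1  (I1: I, integral causality)
β3 |J1  (J1 needs exactly one e-in)

2  (C1, I1 all integral)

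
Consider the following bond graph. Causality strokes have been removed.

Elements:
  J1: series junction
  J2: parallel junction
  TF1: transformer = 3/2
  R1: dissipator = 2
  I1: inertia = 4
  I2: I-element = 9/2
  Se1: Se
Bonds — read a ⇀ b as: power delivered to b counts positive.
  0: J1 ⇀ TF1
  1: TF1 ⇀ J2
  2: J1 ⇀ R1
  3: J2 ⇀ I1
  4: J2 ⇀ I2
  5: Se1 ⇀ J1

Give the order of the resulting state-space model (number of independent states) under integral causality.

bond 5 →J1  (source Se1 imposes e)
bond 3 →I1  (I1 outputs flow p/I1)
bond 4 →I2  (I2: I, integral causality)
bond 1 →J2  (only one effort-in slot at J2)
bond 0 →TF1  (through TF1, causality passes straight; one stroke at TF1)
bond 2 →J1  (J1: bond 0 brought flow, rest push out)

2  (I1, I2 all integral)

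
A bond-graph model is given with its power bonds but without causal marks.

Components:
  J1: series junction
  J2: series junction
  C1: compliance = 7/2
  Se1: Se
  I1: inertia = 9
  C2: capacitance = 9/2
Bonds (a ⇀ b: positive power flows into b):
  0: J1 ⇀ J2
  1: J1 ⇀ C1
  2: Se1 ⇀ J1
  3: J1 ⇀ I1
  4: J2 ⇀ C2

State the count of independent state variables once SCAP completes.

#2 →J1  (Se1 fixes effort; stroke away)
#1 →J1  (C1 outputs effort q/C1)
#3 →I1  (I1 outputs flow p/I1)
#0 →J1  (J1 flow already set via bond 3)
#4 →J2  (common-f at J2 fixed by 0)

3  (C1, C2, I1 all integral)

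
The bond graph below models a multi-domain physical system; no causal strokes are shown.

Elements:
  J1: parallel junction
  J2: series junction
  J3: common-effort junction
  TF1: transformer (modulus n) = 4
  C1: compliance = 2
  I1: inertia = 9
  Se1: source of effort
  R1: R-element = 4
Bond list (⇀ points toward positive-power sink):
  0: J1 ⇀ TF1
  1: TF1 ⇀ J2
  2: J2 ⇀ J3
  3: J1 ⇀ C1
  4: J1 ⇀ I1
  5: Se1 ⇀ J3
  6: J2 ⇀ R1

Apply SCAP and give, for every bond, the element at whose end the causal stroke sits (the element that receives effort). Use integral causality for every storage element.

b0 →TF1
b1 →J2
b2 →J2
b3 →J1
b4 →I1
b5 →J3
b6 →R1

β5 →J3  (Se1 (Se) sets effort on bond)
β2 →J2  (0-jn J3 has e-setter on 5)
β3 →J1  (C1 outputs effort q/C1)
β0 →TF1  (common-e at J1 fixed by 3)
β4 →I1  (J1 effort already set via bond 3)
β1 →J2  (TF1 one-in-one-out from 0)
β6 →R1  (only one flow-in slot at J2)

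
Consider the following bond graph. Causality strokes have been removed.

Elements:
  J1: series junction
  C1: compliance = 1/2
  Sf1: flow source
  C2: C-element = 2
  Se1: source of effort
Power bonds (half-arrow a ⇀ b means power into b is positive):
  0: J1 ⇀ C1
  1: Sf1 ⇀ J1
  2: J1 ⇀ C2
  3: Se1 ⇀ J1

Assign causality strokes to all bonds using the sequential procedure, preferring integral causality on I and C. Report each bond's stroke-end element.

#1 →Sf1  (Sf1 (Sf) sets flow on bond)
#3 →J1  (Se1 (Se) sets effort on bond)
#0 →J1  (1-jn J1 has f-setter on 1)
#2 →J1  (common-f at J1 fixed by 1)

b0 stroke→J1
b1 stroke→Sf1
b2 stroke→J1
b3 stroke→J1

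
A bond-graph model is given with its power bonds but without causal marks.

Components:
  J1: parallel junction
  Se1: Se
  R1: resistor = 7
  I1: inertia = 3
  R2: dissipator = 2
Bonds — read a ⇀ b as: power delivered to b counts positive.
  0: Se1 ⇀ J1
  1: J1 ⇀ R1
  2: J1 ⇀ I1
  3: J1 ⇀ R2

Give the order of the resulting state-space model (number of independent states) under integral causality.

1  (I1 all integral)

b0 stroke→J1  (Se1: effort source, stroke at far end)
b1 stroke→R1  (J1: bond 0 brought effort, rest push out)
b2 stroke→I1  (J1: bond 0 brought effort, rest push out)
b3 stroke→R2  (common-e at J1 fixed by 0)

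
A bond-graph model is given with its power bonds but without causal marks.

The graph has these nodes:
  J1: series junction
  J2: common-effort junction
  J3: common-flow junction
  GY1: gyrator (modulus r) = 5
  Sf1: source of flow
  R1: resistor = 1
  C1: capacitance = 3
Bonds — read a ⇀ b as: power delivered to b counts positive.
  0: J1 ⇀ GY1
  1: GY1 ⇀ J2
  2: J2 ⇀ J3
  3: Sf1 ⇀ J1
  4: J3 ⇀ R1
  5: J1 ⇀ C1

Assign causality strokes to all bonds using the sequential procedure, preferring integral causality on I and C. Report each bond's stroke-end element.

bond 0 |J1
bond 1 |J2
bond 2 |J3
bond 3 |Sf1
bond 4 |R1
bond 5 |J1

b3 →Sf1  (Sf1 (Sf) sets flow on bond)
b0 →J1  (J1 flow already set via bond 3)
b5 →J1  (J1 flow already set via bond 3)
b1 →J2  (through GY1, causality inverts; strokes same side of GY1)
b2 →J3  (J2: bond 1 brought effort, rest push out)
b4 →R1  (J3 needs exactly one f-in)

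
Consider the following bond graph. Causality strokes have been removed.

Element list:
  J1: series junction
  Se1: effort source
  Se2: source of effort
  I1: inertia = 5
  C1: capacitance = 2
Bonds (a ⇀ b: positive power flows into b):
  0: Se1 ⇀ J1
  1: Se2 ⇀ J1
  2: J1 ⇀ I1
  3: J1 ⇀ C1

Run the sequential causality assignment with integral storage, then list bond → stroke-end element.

bond 0 stroke at J1  (Se1 fixes effort; stroke away)
bond 1 stroke at J1  (Se2 (Se) sets effort on bond)
bond 2 stroke at I1  (I1: I, integral causality)
bond 3 stroke at J1  (J1: bond 2 brought flow, rest push out)

bond 0 stroke→J1
bond 1 stroke→J1
bond 2 stroke→I1
bond 3 stroke→J1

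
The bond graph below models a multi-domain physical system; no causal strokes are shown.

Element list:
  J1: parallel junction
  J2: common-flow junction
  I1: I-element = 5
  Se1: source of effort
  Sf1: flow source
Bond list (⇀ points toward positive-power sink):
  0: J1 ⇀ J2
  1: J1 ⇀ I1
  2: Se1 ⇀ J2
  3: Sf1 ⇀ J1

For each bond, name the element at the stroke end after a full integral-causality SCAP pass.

bond 0 stroke at J1
bond 1 stroke at I1
bond 2 stroke at J2
bond 3 stroke at Sf1

β2 stroke at J2  (Se1 (Se) sets effort on bond)
β3 stroke at Sf1  (Sf1 (Sf) sets flow on bond)
β0 stroke at J1  (only one flow-in slot at J2)
β1 stroke at I1  (J1: bond 0 brought effort, rest push out)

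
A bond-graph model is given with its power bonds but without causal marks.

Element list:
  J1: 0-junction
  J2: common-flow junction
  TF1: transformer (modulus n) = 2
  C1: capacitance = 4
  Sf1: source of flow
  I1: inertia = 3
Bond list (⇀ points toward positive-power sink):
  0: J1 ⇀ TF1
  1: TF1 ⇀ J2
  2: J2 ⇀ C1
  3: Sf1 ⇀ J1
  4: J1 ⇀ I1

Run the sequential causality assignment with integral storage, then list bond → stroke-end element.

b0 stroke at J1
b1 stroke at TF1
b2 stroke at J2
b3 stroke at Sf1
b4 stroke at I1

bond 3 stroke→Sf1  (Sf1: flow source, stroke at near end)
bond 2 stroke→J2  (C1 outputs effort q/C1)
bond 1 stroke→TF1  (closing 1-jn rule on J2)
bond 0 stroke→J1  (TF1: transformer flips bond 1)
bond 4 stroke→I1  (0-jn J1 has e-setter on 0)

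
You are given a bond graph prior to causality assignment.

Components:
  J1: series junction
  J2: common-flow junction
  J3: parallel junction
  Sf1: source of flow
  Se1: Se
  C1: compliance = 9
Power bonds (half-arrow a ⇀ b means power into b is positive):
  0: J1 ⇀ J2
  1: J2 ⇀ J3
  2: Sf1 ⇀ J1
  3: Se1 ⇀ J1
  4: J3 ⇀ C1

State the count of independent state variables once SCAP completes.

β2 →Sf1  (Sf1: flow source, stroke at near end)
β3 →J1  (source Se1 imposes e)
β0 →J1  (1-jn J1 has f-setter on 2)
β1 →J2  (J2: bond 0 brought flow, rest push out)
β4 →J3  (J3: last free bond brings effort in)

1  (C1 all integral)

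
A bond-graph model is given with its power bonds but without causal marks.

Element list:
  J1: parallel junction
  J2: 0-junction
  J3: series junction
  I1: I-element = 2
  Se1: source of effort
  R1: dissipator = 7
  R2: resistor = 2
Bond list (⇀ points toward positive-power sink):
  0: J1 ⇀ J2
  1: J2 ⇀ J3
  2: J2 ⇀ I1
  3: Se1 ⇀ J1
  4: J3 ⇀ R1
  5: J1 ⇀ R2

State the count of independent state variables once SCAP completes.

bond 3 |J1  (Se1: effort source, stroke at far end)
bond 0 |J2  (J1: bond 3 brought effort, rest push out)
bond 5 |R2  (J1: bond 3 brought effort, rest push out)
bond 1 |J3  (common-e at J2 fixed by 0)
bond 2 |I1  (0-jn J2 has e-setter on 0)
bond 4 |R1  (closing 1-jn rule on J3)

1  (I1 all integral)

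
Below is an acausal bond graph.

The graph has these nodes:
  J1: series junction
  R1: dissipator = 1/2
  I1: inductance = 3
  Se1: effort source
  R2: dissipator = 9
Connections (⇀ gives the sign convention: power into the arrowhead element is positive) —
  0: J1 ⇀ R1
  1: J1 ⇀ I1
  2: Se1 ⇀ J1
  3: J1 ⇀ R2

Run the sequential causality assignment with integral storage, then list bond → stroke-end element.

β2 stroke→J1  (Se1: effort source, stroke at far end)
β1 stroke→I1  (I1: I, integral causality)
β0 stroke→J1  (J1 flow already set via bond 1)
β3 stroke→J1  (common-f at J1 fixed by 1)

#0 stroke at J1
#1 stroke at I1
#2 stroke at J1
#3 stroke at J1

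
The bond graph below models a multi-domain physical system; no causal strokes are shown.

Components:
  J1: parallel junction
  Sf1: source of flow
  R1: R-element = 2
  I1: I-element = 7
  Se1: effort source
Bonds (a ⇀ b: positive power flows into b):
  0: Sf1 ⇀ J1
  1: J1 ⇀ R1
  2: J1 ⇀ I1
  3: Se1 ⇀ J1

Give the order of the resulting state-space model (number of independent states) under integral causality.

1  (I1 all integral)

bond 0 |Sf1  (Sf1 (Sf) sets flow on bond)
bond 3 |J1  (Se1: effort source, stroke at far end)
bond 1 |R1  (common-e at J1 fixed by 3)
bond 2 |I1  (common-e at J1 fixed by 3)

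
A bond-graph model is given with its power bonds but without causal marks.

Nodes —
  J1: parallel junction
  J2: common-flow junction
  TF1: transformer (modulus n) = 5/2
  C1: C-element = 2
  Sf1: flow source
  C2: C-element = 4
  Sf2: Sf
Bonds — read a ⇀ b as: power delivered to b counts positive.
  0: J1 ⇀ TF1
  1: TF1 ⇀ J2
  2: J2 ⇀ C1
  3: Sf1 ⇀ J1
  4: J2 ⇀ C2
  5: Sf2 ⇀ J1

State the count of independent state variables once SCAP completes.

b3 stroke→Sf1  (Sf1: flow source, stroke at near end)
b5 stroke→Sf2  (Sf2 (Sf) sets flow on bond)
b0 stroke→J1  (only one effort-in slot at J1)
b1 stroke→TF1  (through TF1, causality passes straight; one stroke at TF1)
b2 stroke→J2  (J2: bond 1 brought flow, rest push out)
b4 stroke→J2  (J2: bond 1 brought flow, rest push out)

2  (C1, C2 all integral)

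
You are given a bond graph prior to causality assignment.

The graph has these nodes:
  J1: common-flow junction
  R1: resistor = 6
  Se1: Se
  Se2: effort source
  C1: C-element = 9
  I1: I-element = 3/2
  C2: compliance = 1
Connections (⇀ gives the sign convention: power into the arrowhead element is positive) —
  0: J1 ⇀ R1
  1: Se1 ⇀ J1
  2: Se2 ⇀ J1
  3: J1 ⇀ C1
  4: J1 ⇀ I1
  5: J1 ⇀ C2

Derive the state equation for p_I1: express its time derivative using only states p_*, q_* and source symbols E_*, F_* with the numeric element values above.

dp_I1/dt = E_Se1 + E_Se2 - 4*p_I1 - q_C1/9 - q_C2

#1 stroke at J1  (Se1: effort source, stroke at far end)
#2 stroke at J1  (Se2: effort source, stroke at far end)
#3 stroke at J1  (C1: C, integral causality)
#4 stroke at I1  (I1 outputs flow p/I1)
#0 stroke at J1  (1-jn J1 has f-setter on 4)
#5 stroke at J1  (J1 flow already set via bond 4)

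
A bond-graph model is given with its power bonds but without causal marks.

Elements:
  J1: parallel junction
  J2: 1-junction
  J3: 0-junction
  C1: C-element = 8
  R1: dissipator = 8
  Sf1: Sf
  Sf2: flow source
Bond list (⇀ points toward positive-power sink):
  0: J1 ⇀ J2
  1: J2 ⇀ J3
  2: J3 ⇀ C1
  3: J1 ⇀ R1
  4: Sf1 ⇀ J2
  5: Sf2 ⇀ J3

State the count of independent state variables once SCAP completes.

1  (C1 all integral)

β4 stroke at Sf1  (Sf1: flow source, stroke at near end)
β5 stroke at Sf2  (Sf2 fixes flow; stroke at Sf2)
β0 stroke at J2  (J2: bond 4 brought flow, rest push out)
β1 stroke at J2  (J2 flow already set via bond 4)
β2 stroke at J3  (J3: last free bond brings effort in)
β3 stroke at J1  (J1: last free bond brings effort in)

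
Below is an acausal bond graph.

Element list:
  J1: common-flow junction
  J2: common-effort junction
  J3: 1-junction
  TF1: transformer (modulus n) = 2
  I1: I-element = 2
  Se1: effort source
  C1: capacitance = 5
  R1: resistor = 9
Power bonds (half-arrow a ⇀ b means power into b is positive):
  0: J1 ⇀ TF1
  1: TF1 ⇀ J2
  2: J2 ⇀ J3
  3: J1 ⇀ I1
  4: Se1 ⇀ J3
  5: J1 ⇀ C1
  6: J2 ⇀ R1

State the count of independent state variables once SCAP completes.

bond 4 stroke at J3  (Se1: effort source, stroke at far end)
bond 2 stroke at J2  (only one flow-in slot at J3)
bond 1 stroke at TF1  (common-e at J2 fixed by 2)
bond 6 stroke at R1  (J2: bond 2 brought effort, rest push out)
bond 0 stroke at J1  (TF1 one-in-one-out from 1)
bond 3 stroke at I1  (I1 outputs flow p/I1)
bond 5 stroke at J1  (1-jn J1 has f-setter on 3)

2  (C1, I1 all integral)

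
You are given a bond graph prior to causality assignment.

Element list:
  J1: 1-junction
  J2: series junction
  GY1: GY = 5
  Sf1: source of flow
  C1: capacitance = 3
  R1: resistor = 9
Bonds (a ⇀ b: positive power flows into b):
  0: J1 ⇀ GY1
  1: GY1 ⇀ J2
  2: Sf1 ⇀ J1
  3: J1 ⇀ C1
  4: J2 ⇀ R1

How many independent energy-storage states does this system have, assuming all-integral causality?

1  (C1 all integral)

β2 |Sf1  (source Sf1 imposes f)
β0 |J1  (common-f at J1 fixed by 2)
β3 |J1  (common-f at J1 fixed by 2)
β1 |J2  (through GY1, causality inverts; strokes same side of GY1)
β4 |R1  (only one flow-in slot at J2)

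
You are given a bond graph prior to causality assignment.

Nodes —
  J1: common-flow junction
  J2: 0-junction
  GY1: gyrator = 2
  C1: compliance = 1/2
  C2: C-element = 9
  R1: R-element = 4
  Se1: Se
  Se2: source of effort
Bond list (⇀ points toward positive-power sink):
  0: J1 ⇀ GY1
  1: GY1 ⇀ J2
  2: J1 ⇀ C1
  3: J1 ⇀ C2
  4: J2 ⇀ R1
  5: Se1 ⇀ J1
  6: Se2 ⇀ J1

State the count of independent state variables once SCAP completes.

bond 5 |J1  (Se1 fixes effort; stroke away)
bond 6 |J1  (source Se2 imposes e)
bond 2 |J1  (C1: C, integral causality)
bond 3 |J1  (C2: C, integral causality)
bond 0 |GY1  (J1: last free bond brings flow in)
bond 1 |GY1  (GY1: gyrator matches bond 0)
bond 4 |J2  (only one effort-in slot at J2)

2  (C1, C2 all integral)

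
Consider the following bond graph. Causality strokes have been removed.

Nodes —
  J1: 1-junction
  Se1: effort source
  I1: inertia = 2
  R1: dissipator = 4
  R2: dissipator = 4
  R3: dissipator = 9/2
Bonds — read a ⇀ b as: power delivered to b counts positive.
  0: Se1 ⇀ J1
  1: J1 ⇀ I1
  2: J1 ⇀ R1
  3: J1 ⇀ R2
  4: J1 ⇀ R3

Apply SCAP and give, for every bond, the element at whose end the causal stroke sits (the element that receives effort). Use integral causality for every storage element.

bond 0 →J1
bond 1 →I1
bond 2 →J1
bond 3 →J1
bond 4 →J1

b0 stroke at J1  (Se1 (Se) sets effort on bond)
b1 stroke at I1  (I1 integral (f out))
b2 stroke at J1  (J1 flow already set via bond 1)
b3 stroke at J1  (J1: bond 1 brought flow, rest push out)
b4 stroke at J1  (common-f at J1 fixed by 1)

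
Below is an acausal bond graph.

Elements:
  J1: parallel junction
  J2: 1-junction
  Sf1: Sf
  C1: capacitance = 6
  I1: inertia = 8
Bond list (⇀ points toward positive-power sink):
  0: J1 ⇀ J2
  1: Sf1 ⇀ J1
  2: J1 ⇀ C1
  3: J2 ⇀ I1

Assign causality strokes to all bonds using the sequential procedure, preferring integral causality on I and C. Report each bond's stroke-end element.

b1 stroke at Sf1  (Sf1 fixes flow; stroke at Sf1)
b2 stroke at J1  (C1: C, integral causality)
b0 stroke at J2  (J1: bond 2 brought effort, rest push out)
b3 stroke at I1  (J2 needs exactly one f-in)

b0 →J2
b1 →Sf1
b2 →J1
b3 →I1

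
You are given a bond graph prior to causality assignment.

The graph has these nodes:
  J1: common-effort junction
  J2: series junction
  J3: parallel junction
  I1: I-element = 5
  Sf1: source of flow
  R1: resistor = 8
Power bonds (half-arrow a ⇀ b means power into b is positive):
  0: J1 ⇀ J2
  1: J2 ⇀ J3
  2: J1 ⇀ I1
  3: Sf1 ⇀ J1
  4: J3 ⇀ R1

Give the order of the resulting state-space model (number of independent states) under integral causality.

1  (I1 all integral)

b3 stroke at Sf1  (source Sf1 imposes f)
b2 stroke at I1  (I1 integral (f out))
b0 stroke at J1  (closing 0-jn rule on J1)
b1 stroke at J2  (common-f at J2 fixed by 0)
b4 stroke at J3  (J3 needs exactly one e-in)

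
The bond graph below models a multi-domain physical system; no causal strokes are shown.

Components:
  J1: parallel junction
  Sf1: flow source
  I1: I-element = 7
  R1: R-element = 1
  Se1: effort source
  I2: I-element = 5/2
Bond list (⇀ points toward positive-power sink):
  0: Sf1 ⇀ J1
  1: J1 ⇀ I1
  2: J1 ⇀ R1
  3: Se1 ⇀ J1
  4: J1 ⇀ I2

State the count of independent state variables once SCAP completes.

bond 0 stroke at Sf1  (Sf1 (Sf) sets flow on bond)
bond 3 stroke at J1  (Se1 (Se) sets effort on bond)
bond 1 stroke at I1  (J1 effort already set via bond 3)
bond 2 stroke at R1  (0-jn J1 has e-setter on 3)
bond 4 stroke at I2  (0-jn J1 has e-setter on 3)

2  (I1, I2 all integral)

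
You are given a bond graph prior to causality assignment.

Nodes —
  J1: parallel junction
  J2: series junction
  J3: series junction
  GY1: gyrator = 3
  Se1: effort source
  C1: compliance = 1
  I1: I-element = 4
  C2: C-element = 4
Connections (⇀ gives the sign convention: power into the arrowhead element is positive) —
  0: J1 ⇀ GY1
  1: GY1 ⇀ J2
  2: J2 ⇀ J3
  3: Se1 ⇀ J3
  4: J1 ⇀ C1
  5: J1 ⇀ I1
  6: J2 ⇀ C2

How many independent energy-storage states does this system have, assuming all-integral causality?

bond 3 →J3  (source Se1 imposes e)
bond 2 →J2  (closing 1-jn rule on J3)
bond 4 →J1  (C1 outputs effort q/C1)
bond 0 →GY1  (common-e at J1 fixed by 4)
bond 5 →I1  (common-e at J1 fixed by 4)
bond 1 →GY1  (GY GY1: same side as bond 0)
bond 6 →J2  (J2 flow already set via bond 1)

3  (C1, C2, I1 all integral)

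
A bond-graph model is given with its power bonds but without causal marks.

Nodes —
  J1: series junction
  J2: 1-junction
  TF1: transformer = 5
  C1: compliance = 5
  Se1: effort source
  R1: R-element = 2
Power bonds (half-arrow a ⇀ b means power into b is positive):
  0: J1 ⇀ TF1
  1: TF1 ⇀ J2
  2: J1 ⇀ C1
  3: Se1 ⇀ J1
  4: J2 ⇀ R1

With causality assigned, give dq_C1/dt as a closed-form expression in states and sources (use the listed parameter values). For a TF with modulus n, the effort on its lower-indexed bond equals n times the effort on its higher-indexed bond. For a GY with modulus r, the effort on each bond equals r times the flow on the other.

dq_C1/dt = E_Se1/50 - q_C1/250

β3 stroke→J1  (Se1 (Se) sets effort on bond)
β2 stroke→J1  (C1 outputs effort q/C1)
β0 stroke→TF1  (J1: last free bond brings flow in)
β1 stroke→J2  (TF TF1: opposite of bond 0)
β4 stroke→R1  (J2: last free bond brings flow in)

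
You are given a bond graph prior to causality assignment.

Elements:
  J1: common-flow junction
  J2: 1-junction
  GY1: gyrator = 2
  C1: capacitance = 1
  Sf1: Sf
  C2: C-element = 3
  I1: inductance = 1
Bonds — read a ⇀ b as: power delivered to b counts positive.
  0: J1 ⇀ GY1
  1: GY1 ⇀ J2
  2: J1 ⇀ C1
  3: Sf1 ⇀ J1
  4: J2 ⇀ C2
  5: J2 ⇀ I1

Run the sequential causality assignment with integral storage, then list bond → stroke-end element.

β3 →Sf1  (Sf1: flow source, stroke at near end)
β0 →J1  (J1 flow already set via bond 3)
β2 →J1  (J1: bond 3 brought flow, rest push out)
β1 →J2  (GY1: gyrator matches bond 0)
β4 →J2  (prefer integral on C2)
β5 →I1  (closing 1-jn rule on J2)

bond 0 |J1
bond 1 |J2
bond 2 |J1
bond 3 |Sf1
bond 4 |J2
bond 5 |I1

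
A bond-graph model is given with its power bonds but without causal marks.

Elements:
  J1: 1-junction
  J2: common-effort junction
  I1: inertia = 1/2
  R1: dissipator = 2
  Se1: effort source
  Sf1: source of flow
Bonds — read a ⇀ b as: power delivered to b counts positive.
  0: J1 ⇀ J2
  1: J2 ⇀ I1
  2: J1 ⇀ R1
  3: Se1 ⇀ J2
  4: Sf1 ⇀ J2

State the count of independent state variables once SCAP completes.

1  (I1 all integral)

bond 3 |J2  (source Se1 imposes e)
bond 4 |Sf1  (source Sf1 imposes f)
bond 0 |J1  (common-e at J2 fixed by 3)
bond 1 |I1  (0-jn J2 has e-setter on 3)
bond 2 |R1  (only one flow-in slot at J1)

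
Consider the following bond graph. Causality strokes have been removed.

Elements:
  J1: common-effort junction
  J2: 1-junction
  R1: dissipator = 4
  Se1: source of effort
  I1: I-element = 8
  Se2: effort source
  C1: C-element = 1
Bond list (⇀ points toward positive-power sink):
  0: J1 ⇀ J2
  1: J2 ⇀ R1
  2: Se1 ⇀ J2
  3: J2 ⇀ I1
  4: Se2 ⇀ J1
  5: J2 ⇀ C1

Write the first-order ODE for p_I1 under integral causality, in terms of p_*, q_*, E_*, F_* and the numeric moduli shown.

dp_I1/dt = E_Se1 + E_Se2 - p_I1/2 - q_C1

b2 |J2  (source Se1 imposes e)
b4 |J1  (Se2 fixes effort; stroke away)
b0 |J2  (common-e at J1 fixed by 4)
b3 |I1  (I1: I, integral causality)
b1 |J2  (1-jn J2 has f-setter on 3)
b5 |J2  (J2: bond 3 brought flow, rest push out)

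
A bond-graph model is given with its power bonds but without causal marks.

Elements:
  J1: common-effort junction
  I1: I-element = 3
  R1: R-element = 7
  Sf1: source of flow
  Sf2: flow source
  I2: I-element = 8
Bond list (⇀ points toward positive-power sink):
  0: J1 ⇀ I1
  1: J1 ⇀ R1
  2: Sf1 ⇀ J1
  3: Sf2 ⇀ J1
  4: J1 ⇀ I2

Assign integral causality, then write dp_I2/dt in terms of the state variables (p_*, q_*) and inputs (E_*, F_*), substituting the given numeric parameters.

b2 →Sf1  (Sf1 fixes flow; stroke at Sf1)
b3 →Sf2  (Sf2 (Sf) sets flow on bond)
b0 →I1  (prefer integral on I1)
b4 →I2  (prefer integral on I2)
b1 →J1  (closing 0-jn rule on J1)

dp_I2/dt = 7*F_Sf1 + 7*F_Sf2 - 7*p_I1/3 - 7*p_I2/8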